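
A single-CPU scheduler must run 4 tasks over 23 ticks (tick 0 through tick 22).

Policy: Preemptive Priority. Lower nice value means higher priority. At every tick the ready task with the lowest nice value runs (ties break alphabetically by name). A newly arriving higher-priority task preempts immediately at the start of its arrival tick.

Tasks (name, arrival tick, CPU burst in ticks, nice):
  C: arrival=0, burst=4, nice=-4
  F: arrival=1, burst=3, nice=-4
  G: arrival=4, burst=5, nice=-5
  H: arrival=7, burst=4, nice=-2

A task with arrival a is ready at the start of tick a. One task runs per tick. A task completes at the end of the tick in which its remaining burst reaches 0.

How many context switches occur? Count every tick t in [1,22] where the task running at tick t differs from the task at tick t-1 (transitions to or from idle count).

context switches = 4

t=0: ready={C} → run C
t=1: ready={C,F} → run C
t=2: ready={C,F} → run C
t=3: ready={C,F} → run C
t=4: ready={F,G} → run G
t=5: ready={F,G} → run G
t=6: ready={F,G} → run G
t=7: ready={F,G,H} → run G
t=8: ready={F,G,H} → run G
t=9: ready={F,H} → run F
t=10: ready={F,H} → run F
t=11: ready={F,H} → run F
t=12: ready={H} → run H
t=13: ready={H} → run H
t=14: ready={H} → run H
t=15: ready={H} → run H
t=16: (idle)
t=17: (idle)
t=18: (idle)
t=19: (idle)
t=20: (idle)
t=21: (idle)
t=22: (idle)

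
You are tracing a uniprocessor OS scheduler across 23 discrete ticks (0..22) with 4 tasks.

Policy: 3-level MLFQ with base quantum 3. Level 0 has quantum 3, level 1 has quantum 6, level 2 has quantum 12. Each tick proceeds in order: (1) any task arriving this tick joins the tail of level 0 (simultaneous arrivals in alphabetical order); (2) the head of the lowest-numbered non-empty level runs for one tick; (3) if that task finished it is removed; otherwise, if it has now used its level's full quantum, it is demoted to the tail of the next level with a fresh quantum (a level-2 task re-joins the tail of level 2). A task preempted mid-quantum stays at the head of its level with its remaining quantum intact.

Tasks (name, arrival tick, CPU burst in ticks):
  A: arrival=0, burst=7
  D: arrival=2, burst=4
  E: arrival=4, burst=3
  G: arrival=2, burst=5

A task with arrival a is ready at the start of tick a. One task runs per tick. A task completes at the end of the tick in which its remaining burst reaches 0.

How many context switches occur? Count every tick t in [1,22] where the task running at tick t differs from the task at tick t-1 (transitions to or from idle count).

context switches = 7

t=0: L0/L1/L2 = A/-/- → run A
t=1: L0/L1/L2 = A/-/- → run A
t=2: L0/L1/L2 = ADG/-/- → run A
t=3: L0/L1/L2 = DG/A/- → run D
t=4: L0/L1/L2 = DGE/A/- → run D
t=5: L0/L1/L2 = DGE/A/- → run D
t=6: L0/L1/L2 = GE/AD/- → run G
t=7: L0/L1/L2 = GE/AD/- → run G
t=8: L0/L1/L2 = GE/AD/- → run G
t=9: L0/L1/L2 = E/ADG/- → run E
t=10: L0/L1/L2 = E/ADG/- → run E
t=11: L0/L1/L2 = E/ADG/- → run E
t=12: L0/L1/L2 = -/ADG/- → run A
t=13: L0/L1/L2 = -/ADG/- → run A
t=14: L0/L1/L2 = -/ADG/- → run A
t=15: L0/L1/L2 = -/ADG/- → run A
t=16: L0/L1/L2 = -/DG/- → run D
t=17: L0/L1/L2 = -/G/- → run G
t=18: L0/L1/L2 = -/G/- → run G
t=19: (idle)
t=20: (idle)
t=21: (idle)
t=22: (idle)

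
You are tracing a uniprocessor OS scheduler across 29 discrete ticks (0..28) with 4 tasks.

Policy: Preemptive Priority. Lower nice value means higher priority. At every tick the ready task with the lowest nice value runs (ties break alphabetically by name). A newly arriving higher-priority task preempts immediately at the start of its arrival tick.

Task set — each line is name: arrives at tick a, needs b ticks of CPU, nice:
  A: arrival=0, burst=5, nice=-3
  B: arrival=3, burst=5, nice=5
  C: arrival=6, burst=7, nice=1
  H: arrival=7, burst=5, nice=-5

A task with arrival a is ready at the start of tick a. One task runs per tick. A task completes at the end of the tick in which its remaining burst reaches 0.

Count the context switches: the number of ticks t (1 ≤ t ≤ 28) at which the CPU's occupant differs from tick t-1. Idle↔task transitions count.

context switches = 6

t=0: ready={A} → run A
t=1: ready={A} → run A
t=2: ready={A} → run A
t=3: ready={A,B} → run A
t=4: ready={A,B} → run A
t=5: ready={B} → run B
t=6: ready={B,C} → run C
t=7: ready={B,C,H} → run H
t=8: ready={B,C,H} → run H
t=9: ready={B,C,H} → run H
t=10: ready={B,C,H} → run H
t=11: ready={B,C,H} → run H
t=12: ready={B,C} → run C
t=13: ready={B,C} → run C
t=14: ready={B,C} → run C
t=15: ready={B,C} → run C
t=16: ready={B,C} → run C
t=17: ready={B,C} → run C
t=18: ready={B} → run B
t=19: ready={B} → run B
t=20: ready={B} → run B
t=21: ready={B} → run B
t=22: (idle)
t=23: (idle)
t=24: (idle)
t=25: (idle)
t=26: (idle)
t=27: (idle)
t=28: (idle)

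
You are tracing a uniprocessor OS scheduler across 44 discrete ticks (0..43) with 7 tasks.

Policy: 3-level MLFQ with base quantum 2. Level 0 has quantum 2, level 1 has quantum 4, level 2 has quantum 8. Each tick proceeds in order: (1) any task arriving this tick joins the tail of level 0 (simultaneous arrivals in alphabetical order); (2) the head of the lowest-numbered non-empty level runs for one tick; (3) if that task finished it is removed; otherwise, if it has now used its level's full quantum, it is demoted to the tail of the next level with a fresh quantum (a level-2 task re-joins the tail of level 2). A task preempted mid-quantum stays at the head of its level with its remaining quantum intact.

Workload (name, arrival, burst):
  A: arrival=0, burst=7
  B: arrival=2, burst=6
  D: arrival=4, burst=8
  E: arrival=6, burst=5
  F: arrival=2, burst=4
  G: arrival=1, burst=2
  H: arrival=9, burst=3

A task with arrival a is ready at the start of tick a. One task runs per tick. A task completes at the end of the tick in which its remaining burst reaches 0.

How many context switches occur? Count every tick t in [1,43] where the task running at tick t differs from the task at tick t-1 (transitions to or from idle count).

context switches = 15

t=0: L0/L1/L2 = A/-/- → run A
t=1: L0/L1/L2 = AG/-/- → run A
t=2: L0/L1/L2 = GBF/A/- → run G
t=3: L0/L1/L2 = GBF/A/- → run G
t=4: L0/L1/L2 = BFD/A/- → run B
t=5: L0/L1/L2 = BFD/A/- → run B
t=6: L0/L1/L2 = FDE/AB/- → run F
t=7: L0/L1/L2 = FDE/AB/- → run F
t=8: L0/L1/L2 = DE/ABF/- → run D
t=9: L0/L1/L2 = DEH/ABF/- → run D
t=10: L0/L1/L2 = EH/ABFD/- → run E
t=11: L0/L1/L2 = EH/ABFD/- → run E
t=12: L0/L1/L2 = H/ABFDE/- → run H
t=13: L0/L1/L2 = H/ABFDE/- → run H
t=14: L0/L1/L2 = -/ABFDEH/- → run A
t=15: L0/L1/L2 = -/ABFDEH/- → run A
t=16: L0/L1/L2 = -/ABFDEH/- → run A
t=17: L0/L1/L2 = -/ABFDEH/- → run A
t=18: L0/L1/L2 = -/BFDEH/A → run B
t=19: L0/L1/L2 = -/BFDEH/A → run B
t=20: L0/L1/L2 = -/BFDEH/A → run B
t=21: L0/L1/L2 = -/BFDEH/A → run B
t=22: L0/L1/L2 = -/FDEH/A → run F
t=23: L0/L1/L2 = -/FDEH/A → run F
t=24: L0/L1/L2 = -/DEH/A → run D
t=25: L0/L1/L2 = -/DEH/A → run D
t=26: L0/L1/L2 = -/DEH/A → run D
t=27: L0/L1/L2 = -/DEH/A → run D
t=28: L0/L1/L2 = -/EH/AD → run E
t=29: L0/L1/L2 = -/EH/AD → run E
t=30: L0/L1/L2 = -/EH/AD → run E
t=31: L0/L1/L2 = -/H/AD → run H
t=32: L0/L1/L2 = -/-/AD → run A
t=33: L0/L1/L2 = -/-/D → run D
t=34: L0/L1/L2 = -/-/D → run D
t=35: (idle)
t=36: (idle)
t=37: (idle)
t=38: (idle)
t=39: (idle)
t=40: (idle)
t=41: (idle)
t=42: (idle)
t=43: (idle)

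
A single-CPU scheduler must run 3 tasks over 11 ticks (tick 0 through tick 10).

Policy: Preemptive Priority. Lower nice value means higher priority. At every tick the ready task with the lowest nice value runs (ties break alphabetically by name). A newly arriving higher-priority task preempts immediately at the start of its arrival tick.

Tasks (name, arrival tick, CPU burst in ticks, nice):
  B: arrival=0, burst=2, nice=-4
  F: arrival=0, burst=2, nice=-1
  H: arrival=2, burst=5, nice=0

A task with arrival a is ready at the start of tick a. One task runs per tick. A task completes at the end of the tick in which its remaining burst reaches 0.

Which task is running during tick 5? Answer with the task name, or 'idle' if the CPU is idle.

t=0: ready={B,F} → run B
t=1: ready={B,F} → run B
t=2: ready={F,H} → run F
t=3: ready={F,H} → run F
t=4: ready={H} → run H
t=5: ready={H} → run H
t=6: ready={H} → run H
t=7: ready={H} → run H
t=8: ready={H} → run H
t=9: (idle)
t=10: (idle)

running at tick 5 = H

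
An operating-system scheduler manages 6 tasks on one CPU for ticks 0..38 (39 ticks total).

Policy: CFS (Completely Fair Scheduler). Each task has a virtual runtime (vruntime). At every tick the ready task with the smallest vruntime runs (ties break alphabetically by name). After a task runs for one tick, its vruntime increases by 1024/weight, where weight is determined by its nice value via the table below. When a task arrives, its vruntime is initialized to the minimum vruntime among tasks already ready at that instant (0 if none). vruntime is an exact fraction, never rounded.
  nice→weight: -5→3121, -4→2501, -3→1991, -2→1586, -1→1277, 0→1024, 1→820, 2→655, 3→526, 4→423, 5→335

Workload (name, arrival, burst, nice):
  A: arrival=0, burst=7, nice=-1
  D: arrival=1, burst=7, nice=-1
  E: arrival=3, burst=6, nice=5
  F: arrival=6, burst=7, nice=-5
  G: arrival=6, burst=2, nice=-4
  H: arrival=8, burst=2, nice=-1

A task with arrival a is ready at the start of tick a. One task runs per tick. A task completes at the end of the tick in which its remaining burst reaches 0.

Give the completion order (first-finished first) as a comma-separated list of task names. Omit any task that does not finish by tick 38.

completion order = G, H, F, A, D, E

t=0: vr[A=0] → run A
t=1: vr[A=1024/1277 D=1024/1277] → run A
t=2: vr[A=2048/1277 D=1024/1277] → run D
t=3: vr[A=2048/1277 D=2048/1277 E=2048/1277] → run A
t=4: vr[A=3072/1277 D=2048/1277 E=2048/1277] → run D
t=5: vr[A=3072/1277 D=3072/1277 E=2048/1277] → run E
t=6: vr[A=3072/1277 D=3072/1277 E=1993728/427795 F=3072/1277 G=3072/1277] → run A
t=7: vr[A=4096/1277 D=3072/1277 E=1993728/427795 F=3072/1277 G=3072/1277] → run D
t=8: vr[A=4096/1277 D=4096/1277 E=1993728/427795 F=3072/1277 G=3072/1277 H=3072/1277] → run F
t=9: vr[A=4096/1277 D=4096/1277 E=1993728/427795 F=10895360/3985517 G=3072/1277 H=3072/1277] → run G
t=10: vr[A=4096/1277 D=4096/1277 E=1993728/427795 F=10895360/3985517 G=8990720/3193777 H=3072/1277] → run H
t=11: vr[A=4096/1277 D=4096/1277 E=1993728/427795 F=10895360/3985517 G=8990720/3193777 H=4096/1277] → run F
t=12: vr[A=4096/1277 D=4096/1277 E=1993728/427795 F=12203008/3985517 G=8990720/3193777 H=4096/1277] → run G
t=13: vr[A=4096/1277 D=4096/1277 E=1993728/427795 F=12203008/3985517 H=4096/1277] → run F
t=14: vr[A=4096/1277 D=4096/1277 E=1993728/427795 F=13510656/3985517 H=4096/1277] → run A
t=15: vr[A=5120/1277 D=4096/1277 E=1993728/427795 F=13510656/3985517 H=4096/1277] → run D
t=16: vr[A=5120/1277 D=5120/1277 E=1993728/427795 F=13510656/3985517 H=4096/1277] → run H
t=17: vr[A=5120/1277 D=5120/1277 E=1993728/427795 F=13510656/3985517] → run F
t=18: vr[A=5120/1277 D=5120/1277 E=1993728/427795 F=14818304/3985517] → run F
t=19: vr[A=5120/1277 D=5120/1277 E=1993728/427795 F=16125952/3985517] → run A
t=20: vr[A=6144/1277 D=5120/1277 E=1993728/427795 F=16125952/3985517] → run D
t=21: vr[A=6144/1277 D=6144/1277 E=1993728/427795 F=16125952/3985517] → run F
t=22: vr[A=6144/1277 D=6144/1277 E=1993728/427795 F=17433600/3985517] → run F
t=23: vr[A=6144/1277 D=6144/1277 E=1993728/427795] → run E
t=24: vr[A=6144/1277 D=6144/1277 E=3301376/427795] → run A
t=25: vr[D=6144/1277 E=3301376/427795] → run D
t=26: vr[D=7168/1277 E=3301376/427795] → run D
t=27: vr[E=3301376/427795] → run E
t=28: vr[E=4609024/427795] → run E
t=29: vr[E=5916672/427795] → run E
t=30: vr[E=1444864/85559] → run E
t=31: (idle)
t=32: (idle)
t=33: (idle)
t=34: (idle)
t=35: (idle)
t=36: (idle)
t=37: (idle)
t=38: (idle)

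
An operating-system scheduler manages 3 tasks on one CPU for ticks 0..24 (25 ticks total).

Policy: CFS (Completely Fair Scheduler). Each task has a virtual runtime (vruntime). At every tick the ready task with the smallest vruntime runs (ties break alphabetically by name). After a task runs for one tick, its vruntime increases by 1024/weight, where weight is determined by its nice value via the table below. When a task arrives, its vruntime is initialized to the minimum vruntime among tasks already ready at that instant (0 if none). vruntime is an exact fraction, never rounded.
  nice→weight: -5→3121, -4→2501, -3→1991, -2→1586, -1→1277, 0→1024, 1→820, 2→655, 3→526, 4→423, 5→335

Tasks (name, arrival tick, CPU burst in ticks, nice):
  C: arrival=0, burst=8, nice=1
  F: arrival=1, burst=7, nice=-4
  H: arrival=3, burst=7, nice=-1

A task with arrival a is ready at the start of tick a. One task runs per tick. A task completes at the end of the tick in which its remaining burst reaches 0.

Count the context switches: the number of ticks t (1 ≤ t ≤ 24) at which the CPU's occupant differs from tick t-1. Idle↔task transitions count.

context switches = 17

t=0: vr[C=0] → run C
t=1: vr[C=256/205 F=256/205] → run C
t=2: vr[C=512/205 F=256/205] → run F
t=3: vr[C=512/205 F=20736/12505 H=20736/12505] → run F
t=4: vr[C=512/205 F=25856/12505 H=20736/12505] → run H
t=5: vr[C=512/205 F=25856/12505 H=39284992/15968885] → run F
t=6: vr[C=512/205 F=30976/12505 H=39284992/15968885] → run H
t=7: vr[C=512/205 F=30976/12505 H=52090112/15968885] → run F
t=8: vr[C=512/205 F=36096/12505 H=52090112/15968885] → run C
t=9: vr[C=768/205 F=36096/12505 H=52090112/15968885] → run F
t=10: vr[C=768/205 F=41216/12505 H=52090112/15968885] → run H
t=11: vr[C=768/205 F=41216/12505 H=64895232/15968885] → run F
t=12: vr[C=768/205 F=46336/12505 H=64895232/15968885] → run F
t=13: vr[C=768/205 H=64895232/15968885] → run C
t=14: vr[C=1024/205 H=64895232/15968885] → run H
t=15: vr[C=1024/205 H=77700352/15968885] → run H
t=16: vr[C=1024/205 H=90505472/15968885] → run C
t=17: vr[C=256/41 H=90505472/15968885] → run H
t=18: vr[C=256/41 H=103310592/15968885] → run C
t=19: vr[C=1536/205 H=103310592/15968885] → run H
t=20: vr[C=1536/205] → run C
t=21: vr[C=1792/205] → run C
t=22: (idle)
t=23: (idle)
t=24: (idle)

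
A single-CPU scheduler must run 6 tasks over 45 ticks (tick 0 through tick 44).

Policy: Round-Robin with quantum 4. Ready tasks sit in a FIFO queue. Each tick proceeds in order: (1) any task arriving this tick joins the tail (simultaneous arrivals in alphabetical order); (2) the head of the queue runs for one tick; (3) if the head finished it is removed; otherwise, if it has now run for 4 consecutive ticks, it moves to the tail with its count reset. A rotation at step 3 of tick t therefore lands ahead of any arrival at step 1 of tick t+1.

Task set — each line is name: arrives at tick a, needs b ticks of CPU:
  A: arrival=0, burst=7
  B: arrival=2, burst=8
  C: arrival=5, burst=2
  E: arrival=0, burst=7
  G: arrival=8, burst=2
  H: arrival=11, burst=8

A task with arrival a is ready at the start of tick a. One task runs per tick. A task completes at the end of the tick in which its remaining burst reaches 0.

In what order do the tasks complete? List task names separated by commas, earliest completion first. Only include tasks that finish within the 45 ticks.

completion order = A, C, E, G, B, H

t=0: queue=[A,E] q_used=0 → run A
t=1: queue=[A,E] q_used=1 → run A
t=2: queue=[A,E,B] q_used=2 → run A
t=3: queue=[A,E,B] q_used=3 → run A
t=4: queue=[E,B,A] q_used=0 → run E
t=5: queue=[E,B,A,C] q_used=1 → run E
t=6: queue=[E,B,A,C] q_used=2 → run E
t=7: queue=[E,B,A,C] q_used=3 → run E
t=8: queue=[B,A,C,E,G] q_used=0 → run B
t=9: queue=[B,A,C,E,G] q_used=1 → run B
t=10: queue=[B,A,C,E,G] q_used=2 → run B
t=11: queue=[B,A,C,E,G,H] q_used=3 → run B
t=12: queue=[A,C,E,G,H,B] q_used=0 → run A
t=13: queue=[A,C,E,G,H,B] q_used=1 → run A
t=14: queue=[A,C,E,G,H,B] q_used=2 → run A
t=15: queue=[C,E,G,H,B] q_used=0 → run C
t=16: queue=[C,E,G,H,B] q_used=1 → run C
t=17: queue=[E,G,H,B] q_used=0 → run E
t=18: queue=[E,G,H,B] q_used=1 → run E
t=19: queue=[E,G,H,B] q_used=2 → run E
t=20: queue=[G,H,B] q_used=0 → run G
t=21: queue=[G,H,B] q_used=1 → run G
t=22: queue=[H,B] q_used=0 → run H
t=23: queue=[H,B] q_used=1 → run H
t=24: queue=[H,B] q_used=2 → run H
t=25: queue=[H,B] q_used=3 → run H
t=26: queue=[B,H] q_used=0 → run B
t=27: queue=[B,H] q_used=1 → run B
t=28: queue=[B,H] q_used=2 → run B
t=29: queue=[B,H] q_used=3 → run B
t=30: queue=[H] q_used=0 → run H
t=31: queue=[H] q_used=1 → run H
t=32: queue=[H] q_used=2 → run H
t=33: queue=[H] q_used=3 → run H
t=34: (idle)
t=35: (idle)
t=36: (idle)
t=37: (idle)
t=38: (idle)
t=39: (idle)
t=40: (idle)
t=41: (idle)
t=42: (idle)
t=43: (idle)
t=44: (idle)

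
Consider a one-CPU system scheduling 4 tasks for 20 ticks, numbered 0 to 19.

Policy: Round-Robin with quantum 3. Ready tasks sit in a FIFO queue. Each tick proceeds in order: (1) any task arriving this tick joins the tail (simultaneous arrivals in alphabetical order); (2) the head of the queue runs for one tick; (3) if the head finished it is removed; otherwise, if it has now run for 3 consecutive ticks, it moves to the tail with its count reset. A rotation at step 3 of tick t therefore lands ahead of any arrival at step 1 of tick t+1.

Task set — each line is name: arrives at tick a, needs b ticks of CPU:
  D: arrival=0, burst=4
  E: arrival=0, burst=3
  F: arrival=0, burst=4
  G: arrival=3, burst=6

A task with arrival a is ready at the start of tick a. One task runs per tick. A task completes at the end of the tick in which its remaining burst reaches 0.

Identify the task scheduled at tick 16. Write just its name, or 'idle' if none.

running at tick 16 = G

t=0: queue=[D,E,F] q_used=0 → run D
t=1: queue=[D,E,F] q_used=1 → run D
t=2: queue=[D,E,F] q_used=2 → run D
t=3: queue=[E,F,D,G] q_used=0 → run E
t=4: queue=[E,F,D,G] q_used=1 → run E
t=5: queue=[E,F,D,G] q_used=2 → run E
t=6: queue=[F,D,G] q_used=0 → run F
t=7: queue=[F,D,G] q_used=1 → run F
t=8: queue=[F,D,G] q_used=2 → run F
t=9: queue=[D,G,F] q_used=0 → run D
t=10: queue=[G,F] q_used=0 → run G
t=11: queue=[G,F] q_used=1 → run G
t=12: queue=[G,F] q_used=2 → run G
t=13: queue=[F,G] q_used=0 → run F
t=14: queue=[G] q_used=0 → run G
t=15: queue=[G] q_used=1 → run G
t=16: queue=[G] q_used=2 → run G
t=17: (idle)
t=18: (idle)
t=19: (idle)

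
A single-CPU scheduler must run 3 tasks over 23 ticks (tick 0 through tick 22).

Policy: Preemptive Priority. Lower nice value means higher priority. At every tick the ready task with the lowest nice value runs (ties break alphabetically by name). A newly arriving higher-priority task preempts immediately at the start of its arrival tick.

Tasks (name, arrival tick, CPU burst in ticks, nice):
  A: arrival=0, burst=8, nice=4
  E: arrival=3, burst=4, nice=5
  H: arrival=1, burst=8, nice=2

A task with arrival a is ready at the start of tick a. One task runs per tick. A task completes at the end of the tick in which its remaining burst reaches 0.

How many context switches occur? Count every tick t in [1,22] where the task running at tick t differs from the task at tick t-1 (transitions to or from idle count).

t=0: ready={A} → run A
t=1: ready={A,H} → run H
t=2: ready={A,H} → run H
t=3: ready={A,E,H} → run H
t=4: ready={A,E,H} → run H
t=5: ready={A,E,H} → run H
t=6: ready={A,E,H} → run H
t=7: ready={A,E,H} → run H
t=8: ready={A,E,H} → run H
t=9: ready={A,E} → run A
t=10: ready={A,E} → run A
t=11: ready={A,E} → run A
t=12: ready={A,E} → run A
t=13: ready={A,E} → run A
t=14: ready={A,E} → run A
t=15: ready={A,E} → run A
t=16: ready={E} → run E
t=17: ready={E} → run E
t=18: ready={E} → run E
t=19: ready={E} → run E
t=20: (idle)
t=21: (idle)
t=22: (idle)

context switches = 4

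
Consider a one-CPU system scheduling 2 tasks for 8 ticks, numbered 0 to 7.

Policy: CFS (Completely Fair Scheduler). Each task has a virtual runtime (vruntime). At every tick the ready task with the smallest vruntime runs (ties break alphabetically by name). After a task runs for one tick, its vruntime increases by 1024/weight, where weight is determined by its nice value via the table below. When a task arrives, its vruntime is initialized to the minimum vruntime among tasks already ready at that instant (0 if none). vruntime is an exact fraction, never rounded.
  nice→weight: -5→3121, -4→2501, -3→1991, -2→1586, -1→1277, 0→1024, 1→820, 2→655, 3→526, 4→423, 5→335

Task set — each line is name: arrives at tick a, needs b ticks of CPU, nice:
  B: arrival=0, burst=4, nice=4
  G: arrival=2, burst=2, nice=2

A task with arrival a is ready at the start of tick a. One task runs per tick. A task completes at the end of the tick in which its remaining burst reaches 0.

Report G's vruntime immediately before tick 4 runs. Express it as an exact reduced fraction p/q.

t=0: vr[B=0] → run B
t=1: vr[B=1024/423] → run B
t=2: vr[B=2048/423 G=2048/423] → run B
t=3: vr[B=1024/141 G=2048/423] → run G
t=4: vr[B=1024/141 G=1774592/277065] → run G
t=5: vr[B=1024/141] → run B
t=6: (idle)
t=7: (idle)

vruntime(G, start of tick 4) = 1774592/277065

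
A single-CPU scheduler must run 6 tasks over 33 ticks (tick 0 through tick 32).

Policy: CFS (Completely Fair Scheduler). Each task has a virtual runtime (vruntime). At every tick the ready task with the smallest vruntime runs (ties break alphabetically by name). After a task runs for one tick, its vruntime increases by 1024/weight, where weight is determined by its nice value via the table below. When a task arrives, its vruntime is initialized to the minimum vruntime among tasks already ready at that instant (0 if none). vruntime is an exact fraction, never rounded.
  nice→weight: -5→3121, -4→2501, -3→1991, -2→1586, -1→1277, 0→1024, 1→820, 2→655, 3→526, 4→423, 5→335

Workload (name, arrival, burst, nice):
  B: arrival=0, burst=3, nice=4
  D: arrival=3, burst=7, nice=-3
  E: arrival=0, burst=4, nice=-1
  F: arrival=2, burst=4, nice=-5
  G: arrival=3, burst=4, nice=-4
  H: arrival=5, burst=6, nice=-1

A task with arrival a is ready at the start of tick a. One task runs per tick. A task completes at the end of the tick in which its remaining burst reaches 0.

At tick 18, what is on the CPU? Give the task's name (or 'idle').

t=0: vr[B=0 E=0] → run B
t=1: vr[B=1024/423 E=0] → run E
t=2: vr[B=1024/423 E=1024/1277 F=1024/1277] → run E
t=3: vr[B=1024/423 D=1024/1277 E=2048/1277 F=1024/1277 G=1024/1277] → run D
t=4: vr[B=1024/423 D=3346432/2542507 E=2048/1277 F=1024/1277 G=1024/1277] → run F
t=5: vr[B=1024/423 D=3346432/2542507 E=2048/1277 F=4503552/3985517 G=1024/1277 H=1024/1277] → run G
t=6: vr[B=1024/423 D=3346432/2542507 E=2048/1277 F=4503552/3985517 G=3868672/3193777 H=1024/1277] → run H
t=7: vr[B=1024/423 D=3346432/2542507 E=2048/1277 F=4503552/3985517 G=3868672/3193777 H=2048/1277] → run F
t=8: vr[B=1024/423 D=3346432/2542507 E=2048/1277 F=5811200/3985517 G=3868672/3193777 H=2048/1277] → run G
t=9: vr[B=1024/423 D=3346432/2542507 E=2048/1277 F=5811200/3985517 G=5176320/3193777 H=2048/1277] → run D
t=10: vr[B=1024/423 D=4654080/2542507 E=2048/1277 F=5811200/3985517 G=5176320/3193777 H=2048/1277] → run F
t=11: vr[B=1024/423 D=4654080/2542507 E=2048/1277 F=7118848/3985517 G=5176320/3193777 H=2048/1277] → run E
t=12: vr[B=1024/423 D=4654080/2542507 E=3072/1277 F=7118848/3985517 G=5176320/3193777 H=2048/1277] → run H
t=13: vr[B=1024/423 D=4654080/2542507 E=3072/1277 F=7118848/3985517 G=5176320/3193777 H=3072/1277] → run G
t=14: vr[B=1024/423 D=4654080/2542507 E=3072/1277 F=7118848/3985517 G=6483968/3193777 H=3072/1277] → run F
t=15: vr[B=1024/423 D=4654080/2542507 E=3072/1277 G=6483968/3193777 H=3072/1277] → run D
t=16: vr[B=1024/423 D=5961728/2542507 E=3072/1277 G=6483968/3193777 H=3072/1277] → run G
t=17: vr[B=1024/423 D=5961728/2542507 E=3072/1277 H=3072/1277] → run D
t=18: vr[B=1024/423 D=7269376/2542507 E=3072/1277 H=3072/1277] → run E
t=19: vr[B=1024/423 D=7269376/2542507 H=3072/1277] → run H
t=20: vr[B=1024/423 D=7269376/2542507 H=4096/1277] → run B
t=21: vr[B=2048/423 D=7269376/2542507 H=4096/1277] → run D
t=22: vr[B=2048/423 D=8577024/2542507 H=4096/1277] → run H
t=23: vr[B=2048/423 D=8577024/2542507 H=5120/1277] → run D
t=24: vr[B=2048/423 D=9884672/2542507 H=5120/1277] → run D
t=25: vr[B=2048/423 H=5120/1277] → run H
t=26: vr[B=2048/423 H=6144/1277] → run H
t=27: vr[B=2048/423] → run B
t=28: (idle)
t=29: (idle)
t=30: (idle)
t=31: (idle)
t=32: (idle)

running at tick 18 = E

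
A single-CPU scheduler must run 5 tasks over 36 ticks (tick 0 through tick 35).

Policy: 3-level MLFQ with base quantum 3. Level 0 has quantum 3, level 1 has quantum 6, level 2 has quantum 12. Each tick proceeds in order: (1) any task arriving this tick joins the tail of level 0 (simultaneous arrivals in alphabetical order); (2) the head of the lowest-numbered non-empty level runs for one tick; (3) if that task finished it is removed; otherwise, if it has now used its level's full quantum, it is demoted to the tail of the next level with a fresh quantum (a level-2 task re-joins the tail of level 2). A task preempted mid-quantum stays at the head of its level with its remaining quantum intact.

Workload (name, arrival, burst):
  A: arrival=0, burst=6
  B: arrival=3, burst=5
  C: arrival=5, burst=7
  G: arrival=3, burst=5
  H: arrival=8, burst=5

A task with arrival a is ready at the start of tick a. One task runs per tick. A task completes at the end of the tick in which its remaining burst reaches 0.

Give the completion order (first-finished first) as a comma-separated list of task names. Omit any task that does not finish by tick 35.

t=0: L0/L1/L2 = A/-/- → run A
t=1: L0/L1/L2 = A/-/- → run A
t=2: L0/L1/L2 = A/-/- → run A
t=3: L0/L1/L2 = BG/A/- → run B
t=4: L0/L1/L2 = BG/A/- → run B
t=5: L0/L1/L2 = BGC/A/- → run B
t=6: L0/L1/L2 = GC/AB/- → run G
t=7: L0/L1/L2 = GC/AB/- → run G
t=8: L0/L1/L2 = GCH/AB/- → run G
t=9: L0/L1/L2 = CH/ABG/- → run C
t=10: L0/L1/L2 = CH/ABG/- → run C
t=11: L0/L1/L2 = CH/ABG/- → run C
t=12: L0/L1/L2 = H/ABGC/- → run H
t=13: L0/L1/L2 = H/ABGC/- → run H
t=14: L0/L1/L2 = H/ABGC/- → run H
t=15: L0/L1/L2 = -/ABGCH/- → run A
t=16: L0/L1/L2 = -/ABGCH/- → run A
t=17: L0/L1/L2 = -/ABGCH/- → run A
t=18: L0/L1/L2 = -/BGCH/- → run B
t=19: L0/L1/L2 = -/BGCH/- → run B
t=20: L0/L1/L2 = -/GCH/- → run G
t=21: L0/L1/L2 = -/GCH/- → run G
t=22: L0/L1/L2 = -/CH/- → run C
t=23: L0/L1/L2 = -/CH/- → run C
t=24: L0/L1/L2 = -/CH/- → run C
t=25: L0/L1/L2 = -/CH/- → run C
t=26: L0/L1/L2 = -/H/- → run H
t=27: L0/L1/L2 = -/H/- → run H
t=28: (idle)
t=29: (idle)
t=30: (idle)
t=31: (idle)
t=32: (idle)
t=33: (idle)
t=34: (idle)
t=35: (idle)

completion order = A, B, G, C, H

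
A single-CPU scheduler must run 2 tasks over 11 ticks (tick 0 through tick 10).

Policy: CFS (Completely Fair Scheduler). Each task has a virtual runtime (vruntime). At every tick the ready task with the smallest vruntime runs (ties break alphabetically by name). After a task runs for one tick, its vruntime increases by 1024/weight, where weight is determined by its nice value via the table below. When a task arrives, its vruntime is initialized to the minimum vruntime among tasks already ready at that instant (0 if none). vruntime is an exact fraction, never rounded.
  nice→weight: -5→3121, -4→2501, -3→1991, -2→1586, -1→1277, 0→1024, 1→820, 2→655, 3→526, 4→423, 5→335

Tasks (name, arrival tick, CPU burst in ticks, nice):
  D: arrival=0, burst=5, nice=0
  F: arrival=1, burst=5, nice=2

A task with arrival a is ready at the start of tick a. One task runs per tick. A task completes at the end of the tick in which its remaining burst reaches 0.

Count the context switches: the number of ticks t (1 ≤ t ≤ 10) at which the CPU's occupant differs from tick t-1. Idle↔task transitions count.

t=0: vr[D=0] → run D
t=1: vr[D=1 F=1] → run D
t=2: vr[D=2 F=1] → run F
t=3: vr[D=2 F=1679/655] → run D
t=4: vr[D=3 F=1679/655] → run F
t=5: vr[D=3 F=2703/655] → run D
t=6: vr[D=4 F=2703/655] → run D
t=7: vr[F=2703/655] → run F
t=8: vr[F=3727/655] → run F
t=9: vr[F=4751/655] → run F
t=10: (idle)

context switches = 6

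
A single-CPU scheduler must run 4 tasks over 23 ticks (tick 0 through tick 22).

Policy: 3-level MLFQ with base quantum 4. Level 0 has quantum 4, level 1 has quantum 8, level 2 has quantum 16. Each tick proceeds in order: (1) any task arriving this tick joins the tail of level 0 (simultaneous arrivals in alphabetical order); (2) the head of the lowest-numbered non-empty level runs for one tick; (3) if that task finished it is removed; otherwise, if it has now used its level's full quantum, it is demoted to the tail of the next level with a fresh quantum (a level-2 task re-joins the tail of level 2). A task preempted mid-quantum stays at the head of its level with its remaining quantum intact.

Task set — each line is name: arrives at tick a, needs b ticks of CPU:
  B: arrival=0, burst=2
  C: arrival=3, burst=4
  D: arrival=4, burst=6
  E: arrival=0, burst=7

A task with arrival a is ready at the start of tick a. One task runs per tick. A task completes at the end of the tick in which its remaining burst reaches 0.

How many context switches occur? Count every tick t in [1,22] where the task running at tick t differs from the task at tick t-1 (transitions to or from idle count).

t=0: L0/L1/L2 = BE/-/- → run B
t=1: L0/L1/L2 = BE/-/- → run B
t=2: L0/L1/L2 = E/-/- → run E
t=3: L0/L1/L2 = EC/-/- → run E
t=4: L0/L1/L2 = ECD/-/- → run E
t=5: L0/L1/L2 = ECD/-/- → run E
t=6: L0/L1/L2 = CD/E/- → run C
t=7: L0/L1/L2 = CD/E/- → run C
t=8: L0/L1/L2 = CD/E/- → run C
t=9: L0/L1/L2 = CD/E/- → run C
t=10: L0/L1/L2 = D/E/- → run D
t=11: L0/L1/L2 = D/E/- → run D
t=12: L0/L1/L2 = D/E/- → run D
t=13: L0/L1/L2 = D/E/- → run D
t=14: L0/L1/L2 = -/ED/- → run E
t=15: L0/L1/L2 = -/ED/- → run E
t=16: L0/L1/L2 = -/ED/- → run E
t=17: L0/L1/L2 = -/D/- → run D
t=18: L0/L1/L2 = -/D/- → run D
t=19: (idle)
t=20: (idle)
t=21: (idle)
t=22: (idle)

context switches = 6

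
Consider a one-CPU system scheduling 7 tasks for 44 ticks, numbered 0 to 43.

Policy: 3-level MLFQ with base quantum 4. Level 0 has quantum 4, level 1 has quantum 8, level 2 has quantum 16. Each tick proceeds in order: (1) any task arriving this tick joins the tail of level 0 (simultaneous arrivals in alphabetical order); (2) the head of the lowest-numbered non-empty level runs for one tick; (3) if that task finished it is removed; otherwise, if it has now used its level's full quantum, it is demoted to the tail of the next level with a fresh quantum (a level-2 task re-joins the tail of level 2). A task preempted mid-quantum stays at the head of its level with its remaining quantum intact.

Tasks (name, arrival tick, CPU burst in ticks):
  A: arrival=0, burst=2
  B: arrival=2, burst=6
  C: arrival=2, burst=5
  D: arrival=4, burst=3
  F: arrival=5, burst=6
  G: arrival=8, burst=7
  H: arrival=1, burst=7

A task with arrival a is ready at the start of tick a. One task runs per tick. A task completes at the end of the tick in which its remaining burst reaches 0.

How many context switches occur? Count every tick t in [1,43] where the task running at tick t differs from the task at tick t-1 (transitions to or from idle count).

context switches = 12

t=0: L0/L1/L2 = A/-/- → run A
t=1: L0/L1/L2 = AH/-/- → run A
t=2: L0/L1/L2 = HBC/-/- → run H
t=3: L0/L1/L2 = HBC/-/- → run H
t=4: L0/L1/L2 = HBCD/-/- → run H
t=5: L0/L1/L2 = HBCDF/-/- → run H
t=6: L0/L1/L2 = BCDF/H/- → run B
t=7: L0/L1/L2 = BCDF/H/- → run B
t=8: L0/L1/L2 = BCDFG/H/- → run B
t=9: L0/L1/L2 = BCDFG/H/- → run B
t=10: L0/L1/L2 = CDFG/HB/- → run C
t=11: L0/L1/L2 = CDFG/HB/- → run C
t=12: L0/L1/L2 = CDFG/HB/- → run C
t=13: L0/L1/L2 = CDFG/HB/- → run C
t=14: L0/L1/L2 = DFG/HBC/- → run D
t=15: L0/L1/L2 = DFG/HBC/- → run D
t=16: L0/L1/L2 = DFG/HBC/- → run D
t=17: L0/L1/L2 = FG/HBC/- → run F
t=18: L0/L1/L2 = FG/HBC/- → run F
t=19: L0/L1/L2 = FG/HBC/- → run F
t=20: L0/L1/L2 = FG/HBC/- → run F
t=21: L0/L1/L2 = G/HBCF/- → run G
t=22: L0/L1/L2 = G/HBCF/- → run G
t=23: L0/L1/L2 = G/HBCF/- → run G
t=24: L0/L1/L2 = G/HBCF/- → run G
t=25: L0/L1/L2 = -/HBCFG/- → run H
t=26: L0/L1/L2 = -/HBCFG/- → run H
t=27: L0/L1/L2 = -/HBCFG/- → run H
t=28: L0/L1/L2 = -/BCFG/- → run B
t=29: L0/L1/L2 = -/BCFG/- → run B
t=30: L0/L1/L2 = -/CFG/- → run C
t=31: L0/L1/L2 = -/FG/- → run F
t=32: L0/L1/L2 = -/FG/- → run F
t=33: L0/L1/L2 = -/G/- → run G
t=34: L0/L1/L2 = -/G/- → run G
t=35: L0/L1/L2 = -/G/- → run G
t=36: (idle)
t=37: (idle)
t=38: (idle)
t=39: (idle)
t=40: (idle)
t=41: (idle)
t=42: (idle)
t=43: (idle)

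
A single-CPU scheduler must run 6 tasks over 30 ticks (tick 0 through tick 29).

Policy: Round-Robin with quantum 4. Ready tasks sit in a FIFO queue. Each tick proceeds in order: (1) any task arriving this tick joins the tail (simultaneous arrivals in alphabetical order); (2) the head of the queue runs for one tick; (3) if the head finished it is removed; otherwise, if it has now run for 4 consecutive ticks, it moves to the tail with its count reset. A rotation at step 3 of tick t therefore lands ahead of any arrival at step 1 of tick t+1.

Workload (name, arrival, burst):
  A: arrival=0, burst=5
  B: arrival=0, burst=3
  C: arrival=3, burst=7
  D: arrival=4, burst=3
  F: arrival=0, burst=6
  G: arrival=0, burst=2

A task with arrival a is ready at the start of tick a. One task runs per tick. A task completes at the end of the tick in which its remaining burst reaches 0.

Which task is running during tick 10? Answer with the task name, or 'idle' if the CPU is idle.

running at tick 10 = F

t=0: queue=[A,B,F,G] q_used=0 → run A
t=1: queue=[A,B,F,G] q_used=1 → run A
t=2: queue=[A,B,F,G] q_used=2 → run A
t=3: queue=[A,B,F,G,C] q_used=3 → run A
t=4: queue=[B,F,G,C,A,D] q_used=0 → run B
t=5: queue=[B,F,G,C,A,D] q_used=1 → run B
t=6: queue=[B,F,G,C,A,D] q_used=2 → run B
t=7: queue=[F,G,C,A,D] q_used=0 → run F
t=8: queue=[F,G,C,A,D] q_used=1 → run F
t=9: queue=[F,G,C,A,D] q_used=2 → run F
t=10: queue=[F,G,C,A,D] q_used=3 → run F
t=11: queue=[G,C,A,D,F] q_used=0 → run G
t=12: queue=[G,C,A,D,F] q_used=1 → run G
t=13: queue=[C,A,D,F] q_used=0 → run C
t=14: queue=[C,A,D,F] q_used=1 → run C
t=15: queue=[C,A,D,F] q_used=2 → run C
t=16: queue=[C,A,D,F] q_used=3 → run C
t=17: queue=[A,D,F,C] q_used=0 → run A
t=18: queue=[D,F,C] q_used=0 → run D
t=19: queue=[D,F,C] q_used=1 → run D
t=20: queue=[D,F,C] q_used=2 → run D
t=21: queue=[F,C] q_used=0 → run F
t=22: queue=[F,C] q_used=1 → run F
t=23: queue=[C] q_used=0 → run C
t=24: queue=[C] q_used=1 → run C
t=25: queue=[C] q_used=2 → run C
t=26: (idle)
t=27: (idle)
t=28: (idle)
t=29: (idle)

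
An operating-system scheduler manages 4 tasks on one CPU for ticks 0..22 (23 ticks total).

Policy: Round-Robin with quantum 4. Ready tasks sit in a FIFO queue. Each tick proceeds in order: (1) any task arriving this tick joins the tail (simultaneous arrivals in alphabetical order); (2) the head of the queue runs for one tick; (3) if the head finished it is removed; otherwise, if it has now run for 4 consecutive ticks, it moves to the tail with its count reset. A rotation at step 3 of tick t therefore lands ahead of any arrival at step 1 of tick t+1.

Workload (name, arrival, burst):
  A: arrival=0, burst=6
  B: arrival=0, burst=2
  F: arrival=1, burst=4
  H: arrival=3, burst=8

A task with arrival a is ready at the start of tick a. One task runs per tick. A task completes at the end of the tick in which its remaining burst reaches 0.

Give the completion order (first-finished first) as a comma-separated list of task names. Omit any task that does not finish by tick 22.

t=0: queue=[A,B] q_used=0 → run A
t=1: queue=[A,B,F] q_used=1 → run A
t=2: queue=[A,B,F] q_used=2 → run A
t=3: queue=[A,B,F,H] q_used=3 → run A
t=4: queue=[B,F,H,A] q_used=0 → run B
t=5: queue=[B,F,H,A] q_used=1 → run B
t=6: queue=[F,H,A] q_used=0 → run F
t=7: queue=[F,H,A] q_used=1 → run F
t=8: queue=[F,H,A] q_used=2 → run F
t=9: queue=[F,H,A] q_used=3 → run F
t=10: queue=[H,A] q_used=0 → run H
t=11: queue=[H,A] q_used=1 → run H
t=12: queue=[H,A] q_used=2 → run H
t=13: queue=[H,A] q_used=3 → run H
t=14: queue=[A,H] q_used=0 → run A
t=15: queue=[A,H] q_used=1 → run A
t=16: queue=[H] q_used=0 → run H
t=17: queue=[H] q_used=1 → run H
t=18: queue=[H] q_used=2 → run H
t=19: queue=[H] q_used=3 → run H
t=20: (idle)
t=21: (idle)
t=22: (idle)

completion order = B, F, A, H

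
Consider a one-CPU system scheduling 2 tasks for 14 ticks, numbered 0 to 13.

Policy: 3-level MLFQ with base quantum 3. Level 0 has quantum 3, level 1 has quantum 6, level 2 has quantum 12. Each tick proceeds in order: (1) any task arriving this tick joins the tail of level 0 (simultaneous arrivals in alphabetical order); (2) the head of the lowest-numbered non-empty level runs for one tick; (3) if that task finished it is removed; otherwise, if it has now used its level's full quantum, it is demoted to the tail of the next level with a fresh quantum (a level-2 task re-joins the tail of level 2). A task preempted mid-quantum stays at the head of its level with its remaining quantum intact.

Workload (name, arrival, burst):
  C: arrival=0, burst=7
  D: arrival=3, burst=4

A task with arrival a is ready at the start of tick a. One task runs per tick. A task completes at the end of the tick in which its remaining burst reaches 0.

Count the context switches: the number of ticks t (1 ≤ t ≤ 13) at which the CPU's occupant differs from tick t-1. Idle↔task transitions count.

t=0: L0/L1/L2 = C/-/- → run C
t=1: L0/L1/L2 = C/-/- → run C
t=2: L0/L1/L2 = C/-/- → run C
t=3: L0/L1/L2 = D/C/- → run D
t=4: L0/L1/L2 = D/C/- → run D
t=5: L0/L1/L2 = D/C/- → run D
t=6: L0/L1/L2 = -/CD/- → run C
t=7: L0/L1/L2 = -/CD/- → run C
t=8: L0/L1/L2 = -/CD/- → run C
t=9: L0/L1/L2 = -/CD/- → run C
t=10: L0/L1/L2 = -/D/- → run D
t=11: (idle)
t=12: (idle)
t=13: (idle)

context switches = 4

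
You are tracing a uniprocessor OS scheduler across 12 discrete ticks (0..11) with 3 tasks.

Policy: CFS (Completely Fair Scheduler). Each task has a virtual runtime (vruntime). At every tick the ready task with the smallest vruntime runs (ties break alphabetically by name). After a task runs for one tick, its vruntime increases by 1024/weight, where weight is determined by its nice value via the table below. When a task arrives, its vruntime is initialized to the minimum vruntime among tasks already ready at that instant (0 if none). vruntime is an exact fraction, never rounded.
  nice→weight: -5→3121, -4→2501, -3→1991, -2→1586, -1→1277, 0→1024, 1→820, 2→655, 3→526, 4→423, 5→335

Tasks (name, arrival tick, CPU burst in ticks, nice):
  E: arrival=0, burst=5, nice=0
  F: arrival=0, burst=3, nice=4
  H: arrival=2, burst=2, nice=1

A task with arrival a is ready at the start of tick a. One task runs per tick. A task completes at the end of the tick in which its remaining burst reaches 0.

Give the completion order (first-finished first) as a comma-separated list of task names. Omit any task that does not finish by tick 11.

t=0: vr[E=0 F=0] → run E
t=1: vr[E=1 F=0] → run F
t=2: vr[E=1 F=1024/423 H=1] → run E
t=3: vr[E=2 F=1024/423 H=1] → run H
t=4: vr[E=2 F=1024/423 H=461/205] → run E
t=5: vr[E=3 F=1024/423 H=461/205] → run H
t=6: vr[E=3 F=1024/423] → run F
t=7: vr[E=3 F=2048/423] → run E
t=8: vr[E=4 F=2048/423] → run E
t=9: vr[F=2048/423] → run F
t=10: (idle)
t=11: (idle)

completion order = H, E, F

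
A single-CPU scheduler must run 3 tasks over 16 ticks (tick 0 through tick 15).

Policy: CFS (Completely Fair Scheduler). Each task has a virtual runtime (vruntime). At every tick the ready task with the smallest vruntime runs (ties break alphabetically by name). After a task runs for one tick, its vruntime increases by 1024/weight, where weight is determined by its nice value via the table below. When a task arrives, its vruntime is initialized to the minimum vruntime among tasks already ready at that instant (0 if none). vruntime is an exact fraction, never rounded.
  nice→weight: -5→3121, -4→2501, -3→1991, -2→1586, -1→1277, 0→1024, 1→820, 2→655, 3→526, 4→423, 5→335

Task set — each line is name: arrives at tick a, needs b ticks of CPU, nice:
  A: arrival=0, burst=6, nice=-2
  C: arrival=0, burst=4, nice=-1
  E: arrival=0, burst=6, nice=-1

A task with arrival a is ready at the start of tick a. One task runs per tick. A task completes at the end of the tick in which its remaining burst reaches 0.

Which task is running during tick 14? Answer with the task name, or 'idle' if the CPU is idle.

running at tick 14 = A

t=0: vr[A=0 C=0 E=0] → run A
t=1: vr[A=512/793 C=0 E=0] → run C
t=2: vr[A=512/793 C=1024/1277 E=0] → run E
t=3: vr[A=512/793 C=1024/1277 E=1024/1277] → run A
t=4: vr[A=1024/793 C=1024/1277 E=1024/1277] → run C
t=5: vr[A=1024/793 C=2048/1277 E=1024/1277] → run E
t=6: vr[A=1024/793 C=2048/1277 E=2048/1277] → run A
t=7: vr[A=1536/793 C=2048/1277 E=2048/1277] → run C
t=8: vr[A=1536/793 C=3072/1277 E=2048/1277] → run E
t=9: vr[A=1536/793 C=3072/1277 E=3072/1277] → run A
t=10: vr[A=2048/793 C=3072/1277 E=3072/1277] → run C
t=11: vr[A=2048/793 E=3072/1277] → run E
t=12: vr[A=2048/793 E=4096/1277] → run A
t=13: vr[A=2560/793 E=4096/1277] → run E
t=14: vr[A=2560/793 E=5120/1277] → run A
t=15: vr[E=5120/1277] → run E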